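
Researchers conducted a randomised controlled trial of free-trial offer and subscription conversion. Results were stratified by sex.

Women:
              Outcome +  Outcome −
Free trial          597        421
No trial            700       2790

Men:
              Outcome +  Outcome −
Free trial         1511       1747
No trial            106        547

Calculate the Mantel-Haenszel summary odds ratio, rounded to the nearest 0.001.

OR_MH = Σ(aᵢdᵢ/nᵢ) / Σ(bᵢcᵢ/nᵢ), where nᵢ is the stratum total.
Stratum 1 (Women): n = 4508; a·d/n = 597·2790/4508 = 369.4831; b·c/n = 421·700/4508 = 65.3727
Stratum 2 (Men): n = 3911; a·d/n = 1511·547/3911 = 211.3314; b·c/n = 1747·106/3911 = 47.3490
OR_MH = (369.4831 + 211.3314) / (65.3727 + 47.3490) = 580.8145 / 112.7217 = 5.15264

5.153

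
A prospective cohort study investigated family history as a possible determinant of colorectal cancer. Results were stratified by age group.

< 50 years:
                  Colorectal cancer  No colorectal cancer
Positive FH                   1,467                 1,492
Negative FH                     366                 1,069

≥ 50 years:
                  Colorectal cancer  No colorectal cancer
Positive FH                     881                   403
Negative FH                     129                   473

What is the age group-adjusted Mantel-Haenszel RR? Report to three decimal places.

2.274

RR_MH = Σ(aᵢ·n₀ᵢ/nᵢ) / Σ(cᵢ·n₁ᵢ/nᵢ), with n₁ᵢ = aᵢ+bᵢ (exposed), n₀ᵢ = cᵢ+dᵢ (unexposed), nᵢ = n₁ᵢ+n₀ᵢ.
Stratum 1 (< 50 years): n₁ = 2959, n₀ = 1435, n = 4394; a·n₀/n = 1467·1435/4394 = 479.0954; c·n₁/n = 366·2959/4394 = 246.4711
Stratum 2 (≥ 50 years): n₁ = 1284, n₀ = 602, n = 1886; a·n₀/n = 881·602/1886 = 281.2100; c·n₁/n = 129·1284/1886 = 87.8240
RR_MH = (479.0954 + 281.2100) / (246.4711 + 87.8240) = 760.3053 / 334.2951 = 2.27435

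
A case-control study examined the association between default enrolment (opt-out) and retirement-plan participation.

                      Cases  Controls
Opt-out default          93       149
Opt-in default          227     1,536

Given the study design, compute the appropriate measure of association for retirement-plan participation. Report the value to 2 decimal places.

Cells: a = 93, b = 149, c = 227, d = 1536.
This is a case-control study: participants were sampled on outcome status, so risks in the source population cannot be estimated directly — relative risk is not valid here. The odds ratio is the appropriate measure.
OR = (a·d)/(b·c) = (93 × 1536) / (149 × 227) = 142848 / 33823 = 4.22340

4.22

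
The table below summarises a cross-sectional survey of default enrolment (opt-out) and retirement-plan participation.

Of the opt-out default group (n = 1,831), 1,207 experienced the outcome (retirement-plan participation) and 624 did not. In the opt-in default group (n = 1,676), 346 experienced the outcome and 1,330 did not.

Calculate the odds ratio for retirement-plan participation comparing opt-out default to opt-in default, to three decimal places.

7.435

From the description: a = 1207, b = 624, c = 346, d = 1330.
OR = (a·d)/(b·c) = (1207 × 1330) / (624 × 346) = 1605310 / 215904 = 7.43530
The odds of retirement-plan participation are about 7.44 times as high in the opt-out default group.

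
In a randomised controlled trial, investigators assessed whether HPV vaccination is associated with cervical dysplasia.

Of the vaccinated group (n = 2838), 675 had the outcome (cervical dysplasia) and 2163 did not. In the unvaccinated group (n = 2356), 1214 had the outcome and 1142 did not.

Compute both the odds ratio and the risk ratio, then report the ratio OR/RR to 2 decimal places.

From the description: a = 675, b = 2163, c = 1214, d = 1142.
OR = (675·1142)/(2163·1214) = 770850/2625882 = 0.29356
Risk in exposed = 675/2838 = 0.23784; risk in unexposed = 1214/2356 = 0.51528; RR = 0.46158
OR/RR = 0.29356 / 0.46158 = 0.63598
The outcome is not rare, so the OR lies further from 1 than the RR.

0.64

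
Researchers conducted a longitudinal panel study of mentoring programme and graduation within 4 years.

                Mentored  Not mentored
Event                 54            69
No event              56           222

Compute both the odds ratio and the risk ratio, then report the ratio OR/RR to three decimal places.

Reading the table with exposure as columns: a = 54 (Mentored, case), b = 56 (Mentored, non-case), c = 69 (Not mentored, case), d = 222.
OR = (54·222)/(56·69) = 11988/3864 = 3.10248
Risk in exposed = 54/110 = 0.49091; risk in unexposed = 69/291 = 0.23711; RR = 2.07036
OR/RR = 3.10248 / 2.07036 = 1.49853
The outcome is not rare, so the OR lies further from 1 than the RR.

1.499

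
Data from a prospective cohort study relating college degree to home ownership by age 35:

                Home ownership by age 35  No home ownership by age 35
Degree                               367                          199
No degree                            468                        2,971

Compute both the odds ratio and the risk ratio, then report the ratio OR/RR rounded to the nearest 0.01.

2.46

Cells: a = 367, b = 199, c = 468, d = 2971.
OR = (367·2971)/(199·468) = 1090357/93132 = 11.70765
Risk in exposed = 367/566 = 0.64841; risk in unexposed = 468/3439 = 0.13609; RR = 4.76470
OR/RR = 11.70765 / 4.76470 = 2.45716
The outcome is not rare, so the OR lies further from 1 than the RR.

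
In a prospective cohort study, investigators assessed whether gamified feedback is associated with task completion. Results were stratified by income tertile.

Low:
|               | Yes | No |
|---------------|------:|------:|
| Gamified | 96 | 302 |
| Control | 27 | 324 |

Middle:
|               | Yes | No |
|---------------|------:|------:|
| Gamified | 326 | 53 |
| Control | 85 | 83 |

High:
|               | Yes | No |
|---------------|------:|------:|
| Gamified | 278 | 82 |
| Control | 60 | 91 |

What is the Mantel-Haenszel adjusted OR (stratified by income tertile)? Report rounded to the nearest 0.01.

4.89

OR_MH = Σ(aᵢdᵢ/nᵢ) / Σ(bᵢcᵢ/nᵢ), where nᵢ is the stratum total.
Stratum 1 (Low): n = 749; a·d/n = 96·324/749 = 41.5274; b·c/n = 302·27/749 = 10.8865
Stratum 2 (Middle): n = 547; a·d/n = 326·83/547 = 49.4662; b·c/n = 53·85/547 = 8.2358
Stratum 3 (High): n = 511; a·d/n = 278·91/511 = 49.5068; b·c/n = 82·60/511 = 9.6282
OR_MH = (41.5274 + 49.4662 + 49.5068) / (10.8865 + 8.2358 + 9.6282) = 140.5004 / 28.7505 = 4.88688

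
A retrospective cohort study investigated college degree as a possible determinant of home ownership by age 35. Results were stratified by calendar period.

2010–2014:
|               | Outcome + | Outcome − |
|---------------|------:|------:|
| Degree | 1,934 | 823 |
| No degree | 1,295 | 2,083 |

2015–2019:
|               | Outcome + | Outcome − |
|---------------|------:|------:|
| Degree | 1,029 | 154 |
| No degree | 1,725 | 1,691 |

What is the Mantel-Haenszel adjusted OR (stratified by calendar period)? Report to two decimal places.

OR_MH = Σ(aᵢdᵢ/nᵢ) / Σ(bᵢcᵢ/nᵢ), where nᵢ is the stratum total.
Stratum 1 (2010–2014): n = 6135; a·d/n = 1934·2083/6135 = 656.6458; b·c/n = 823·1295/6135 = 173.7221
Stratum 2 (2015–2019): n = 4599; a·d/n = 1029·1691/4599 = 378.3516; b·c/n = 154·1725/4599 = 57.7626
OR_MH = (656.6458 + 378.3516) / (173.7221 + 57.7626) = 1034.9974 / 231.4846 = 4.47113

4.47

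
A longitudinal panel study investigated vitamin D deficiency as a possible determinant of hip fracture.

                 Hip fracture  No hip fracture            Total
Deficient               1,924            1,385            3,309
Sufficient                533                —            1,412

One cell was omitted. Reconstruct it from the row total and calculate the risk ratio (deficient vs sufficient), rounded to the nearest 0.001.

1.540

The missing cell is in the unexposed row: 1412 − 533 = 879.
So a = 1924, b = 1385, c = 533, d = 879.
RR = [a/(a+b)] / [c/(c+d)] = (1924/3309) / (533/1412) = 0.58144/0.37748 = 1.54034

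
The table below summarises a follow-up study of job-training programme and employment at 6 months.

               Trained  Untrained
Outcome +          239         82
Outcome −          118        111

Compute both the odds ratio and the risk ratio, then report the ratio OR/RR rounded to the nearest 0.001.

1.740

Reading the table with exposure as columns: a = 239 (Trained, case), b = 118 (Trained, non-case), c = 82 (Untrained, case), d = 111.
OR = (239·111)/(118·82) = 26529/9676 = 2.74173
Risk in exposed = 239/357 = 0.66947; risk in unexposed = 82/193 = 0.42487; RR = 1.57570
OR/RR = 2.74173 / 1.57570 = 1.74001
The outcome is not rare, so the OR lies further from 1 than the RR.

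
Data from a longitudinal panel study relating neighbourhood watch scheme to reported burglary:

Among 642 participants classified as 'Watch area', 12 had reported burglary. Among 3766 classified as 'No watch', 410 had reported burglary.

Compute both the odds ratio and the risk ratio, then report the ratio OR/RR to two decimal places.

From the description: a = 12, b = 630, c = 410, d = 3356.
OR = (12·3356)/(630·410) = 40272/258300 = 0.15591
Risk in exposed = 12/642 = 0.01869; risk in unexposed = 410/3766 = 0.10887; RR = 0.17169
OR/RR = 0.15591 / 0.17169 = 0.90811
The outcome is not rare, so the OR lies further from 1 than the RR.

0.91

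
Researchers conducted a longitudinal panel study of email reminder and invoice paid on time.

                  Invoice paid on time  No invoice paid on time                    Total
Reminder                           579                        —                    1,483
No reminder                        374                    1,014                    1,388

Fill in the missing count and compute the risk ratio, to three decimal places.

1.449

The missing cell is in the exposed row: 1483 − 579 = 904.
So a = 579, b = 904, c = 374, d = 1014.
RR = [a/(a+b)] / [c/(c+d)] = (579/1483) / (374/1388) = 0.39042/0.26945 = 1.44896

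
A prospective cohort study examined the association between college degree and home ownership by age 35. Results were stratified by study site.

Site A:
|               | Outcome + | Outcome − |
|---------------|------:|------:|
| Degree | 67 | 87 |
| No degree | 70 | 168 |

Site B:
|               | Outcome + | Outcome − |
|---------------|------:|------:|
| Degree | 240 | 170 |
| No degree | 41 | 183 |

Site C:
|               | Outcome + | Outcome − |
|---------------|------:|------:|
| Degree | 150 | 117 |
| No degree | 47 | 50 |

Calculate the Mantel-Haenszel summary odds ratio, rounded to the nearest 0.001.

2.848

OR_MH = Σ(aᵢdᵢ/nᵢ) / Σ(bᵢcᵢ/nᵢ), where nᵢ is the stratum total.
Stratum 1 (Site A): n = 392; a·d/n = 67·168/392 = 28.7143; b·c/n = 87·70/392 = 15.5357
Stratum 2 (Site B): n = 634; a·d/n = 240·183/634 = 69.2744; b·c/n = 170·41/634 = 10.9937
Stratum 3 (Site C): n = 364; a·d/n = 150·50/364 = 20.6044; b·c/n = 117·47/364 = 15.1071
OR_MH = (28.7143 + 69.2744 + 20.6044) / (15.5357 + 10.9937 + 15.1071) = 118.5931 / 41.6365 = 2.84829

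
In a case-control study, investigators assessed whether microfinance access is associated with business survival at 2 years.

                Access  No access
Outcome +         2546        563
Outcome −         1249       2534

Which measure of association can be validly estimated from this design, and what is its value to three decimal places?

Reading the table with exposure as columns: a = 2546 (Access, case), b = 1249 (Access, non-case), c = 563 (No access, case), d = 2534.
This is a case-control study: participants were sampled on outcome status, so risks in the source population cannot be estimated directly — relative risk is not valid here. The odds ratio is the appropriate measure.
OR = (a·d)/(b·c) = (2546 × 2534) / (1249 × 563) = 6451564 / 703187 = 9.17475

9.175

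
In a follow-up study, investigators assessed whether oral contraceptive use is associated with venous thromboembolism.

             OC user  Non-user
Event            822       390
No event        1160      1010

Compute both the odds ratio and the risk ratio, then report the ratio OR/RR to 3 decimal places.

1.233

Reading the table with exposure as columns: a = 822 (OC user, case), b = 1160 (OC user, non-case), c = 390 (Non-user, case), d = 1010.
OR = (822·1010)/(1160·390) = 830220/452400 = 1.83515
Risk in exposed = 822/1982 = 0.41473; risk in unexposed = 390/1400 = 0.27857; RR = 1.48878
OR/RR = 1.83515 / 1.48878 = 1.23265
The outcome is not rare, so the OR lies further from 1 than the RR.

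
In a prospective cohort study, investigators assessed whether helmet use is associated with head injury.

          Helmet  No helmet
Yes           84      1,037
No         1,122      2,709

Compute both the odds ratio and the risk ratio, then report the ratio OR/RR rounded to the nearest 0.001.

0.777

Reading the table with exposure as columns: a = 84 (Helmet, case), b = 1122 (Helmet, non-case), c = 1037 (No helmet, case), d = 2709.
OR = (84·2709)/(1122·1037) = 227556/1163514 = 0.19558
Risk in exposed = 84/1206 = 0.06965; risk in unexposed = 1037/3746 = 0.27683; RR = 0.25161
OR/RR = 0.19558 / 0.25161 = 0.77731
The outcome is not rare, so the OR lies further from 1 than the RR.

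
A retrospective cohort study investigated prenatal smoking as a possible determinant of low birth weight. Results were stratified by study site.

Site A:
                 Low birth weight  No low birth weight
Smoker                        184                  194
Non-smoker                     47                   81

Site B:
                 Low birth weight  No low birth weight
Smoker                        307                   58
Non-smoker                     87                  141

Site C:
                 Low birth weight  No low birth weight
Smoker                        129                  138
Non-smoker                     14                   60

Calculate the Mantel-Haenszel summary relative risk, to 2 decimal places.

RR_MH = Σ(aᵢ·n₀ᵢ/nᵢ) / Σ(cᵢ·n₁ᵢ/nᵢ), with n₁ᵢ = aᵢ+bᵢ (exposed), n₀ᵢ = cᵢ+dᵢ (unexposed), nᵢ = n₁ᵢ+n₀ᵢ.
Stratum 1 (Site A): n₁ = 378, n₀ = 128, n = 506; a·n₀/n = 184·128/506 = 46.5455; c·n₁/n = 47·378/506 = 35.1107
Stratum 2 (Site B): n₁ = 365, n₀ = 228, n = 593; a·n₀/n = 307·228/593 = 118.0371; c·n₁/n = 87·365/593 = 53.5497
Stratum 3 (Site C): n₁ = 267, n₀ = 74, n = 341; a·n₀/n = 129·74/341 = 27.9941; c·n₁/n = 14·267/341 = 10.9619
RR_MH = (46.5455 + 118.0371 + 27.9941) / (35.1107 + 53.5497 + 10.9619) = 192.5767 / 99.6223 = 1.93307

1.93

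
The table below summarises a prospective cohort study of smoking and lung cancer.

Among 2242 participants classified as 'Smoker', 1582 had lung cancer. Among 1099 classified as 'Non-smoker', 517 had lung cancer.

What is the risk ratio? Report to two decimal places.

From the description: a = 1582, b = 660, c = 517, d = 582.
Risk in exposed = 1582/2242 = 0.70562; risk in unexposed = 517/1099 = 0.47043.
RR = 0.70562 / 0.47043 = 1.49995
The risk among the exposed is 1.50 times that among the unexposed.

1.50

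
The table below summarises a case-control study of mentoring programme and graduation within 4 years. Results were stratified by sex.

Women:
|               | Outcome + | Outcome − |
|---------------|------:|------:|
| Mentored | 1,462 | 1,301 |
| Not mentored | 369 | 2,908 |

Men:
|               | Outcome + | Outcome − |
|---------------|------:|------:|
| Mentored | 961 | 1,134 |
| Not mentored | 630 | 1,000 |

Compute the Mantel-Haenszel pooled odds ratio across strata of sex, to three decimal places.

3.546

OR_MH = Σ(aᵢdᵢ/nᵢ) / Σ(bᵢcᵢ/nᵢ), where nᵢ is the stratum total.
Stratum 1 (Women): n = 6040; a·d/n = 1462·2908/6040 = 703.8901; b·c/n = 1301·369/6040 = 79.4816
Stratum 2 (Men): n = 3725; a·d/n = 961·1000/3725 = 257.9866; b·c/n = 1134·630/3725 = 191.7906
OR_MH = (703.8901 + 257.9866) / (79.4816 + 191.7906) = 961.8766 / 271.2722 = 3.54580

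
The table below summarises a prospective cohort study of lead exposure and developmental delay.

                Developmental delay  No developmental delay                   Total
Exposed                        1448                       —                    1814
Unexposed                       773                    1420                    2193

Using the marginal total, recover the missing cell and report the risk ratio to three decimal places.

The missing cell is in the exposed row: 1814 − 1448 = 366.
So a = 1448, b = 366, c = 773, d = 1420.
RR = [a/(a+b)] / [c/(c+d)] = (1448/1814) / (773/2193) = 0.79824/0.35249 = 2.26459

2.265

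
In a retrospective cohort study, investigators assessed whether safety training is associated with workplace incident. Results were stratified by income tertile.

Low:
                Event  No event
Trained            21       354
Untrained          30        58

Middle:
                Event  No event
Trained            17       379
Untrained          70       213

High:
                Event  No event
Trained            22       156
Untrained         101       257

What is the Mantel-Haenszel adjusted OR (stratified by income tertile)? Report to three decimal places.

0.203

OR_MH = Σ(aᵢdᵢ/nᵢ) / Σ(bᵢcᵢ/nᵢ), where nᵢ is the stratum total.
Stratum 1 (Low): n = 463; a·d/n = 21·58/463 = 2.6307; b·c/n = 354·30/463 = 22.9374
Stratum 2 (Middle): n = 679; a·d/n = 17·213/679 = 5.3328; b·c/n = 379·70/679 = 39.0722
Stratum 3 (High): n = 536; a·d/n = 22·257/536 = 10.5485; b·c/n = 156·101/536 = 29.3955
OR_MH = (2.6307 + 5.3328 + 10.5485) / (22.9374 + 39.0722 + 29.3955) = 18.5120 / 91.4051 = 0.20253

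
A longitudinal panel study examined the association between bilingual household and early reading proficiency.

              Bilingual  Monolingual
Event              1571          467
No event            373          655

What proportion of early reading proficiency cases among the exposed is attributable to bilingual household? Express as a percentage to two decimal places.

Reading the table with exposure as columns: a = 1571 (Bilingual, case), b = 373 (Bilingual, non-case), c = 467 (Monolingual, case), d = 655.
Risk in exposed = 1571/1944 = 0.80813; risk in unexposed = 467/1122 = 0.41622.
RR = 0.80813/0.41622 = 1.94158
AR% = (RR − 1)/RR × 100 = (1.94158 − 1)/1.94158 × 100 = 48.4956%

48.50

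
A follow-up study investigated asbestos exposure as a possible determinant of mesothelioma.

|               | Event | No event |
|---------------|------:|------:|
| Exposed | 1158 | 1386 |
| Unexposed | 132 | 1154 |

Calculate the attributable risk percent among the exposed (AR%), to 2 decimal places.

77.45

Cells: a = 1158, b = 1386, c = 132, d = 1154.
Risk in exposed = 1158/2544 = 0.45519; risk in unexposed = 132/1286 = 0.10264.
RR = 0.45519/0.10264 = 4.43464
AR% = (RR − 1)/RR × 100 = (4.43464 − 1)/4.43464 × 100 = 77.4503%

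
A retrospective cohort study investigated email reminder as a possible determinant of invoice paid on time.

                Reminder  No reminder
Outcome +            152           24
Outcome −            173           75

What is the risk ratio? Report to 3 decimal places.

1.929

Reading the table with exposure as columns: a = 152 (Reminder, case), b = 173 (Reminder, non-case), c = 24 (No reminder, case), d = 75.
Risk in exposed = 152/325 = 0.46769; risk in unexposed = 24/99 = 0.24242.
RR = 0.46769 / 0.24242 = 1.92923
The risk among the exposed is 1.93 times that among the unexposed.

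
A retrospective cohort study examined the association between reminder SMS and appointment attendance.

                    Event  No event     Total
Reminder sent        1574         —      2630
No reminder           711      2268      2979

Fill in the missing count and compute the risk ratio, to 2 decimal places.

The missing cell is in the exposed row: 2630 − 1574 = 1056.
So a = 1574, b = 1056, c = 711, d = 2268.
RR = [a/(a+b)] / [c/(c+d)] = (1574/2630) / (711/2979) = 0.59848/0.23867 = 2.50755

2.51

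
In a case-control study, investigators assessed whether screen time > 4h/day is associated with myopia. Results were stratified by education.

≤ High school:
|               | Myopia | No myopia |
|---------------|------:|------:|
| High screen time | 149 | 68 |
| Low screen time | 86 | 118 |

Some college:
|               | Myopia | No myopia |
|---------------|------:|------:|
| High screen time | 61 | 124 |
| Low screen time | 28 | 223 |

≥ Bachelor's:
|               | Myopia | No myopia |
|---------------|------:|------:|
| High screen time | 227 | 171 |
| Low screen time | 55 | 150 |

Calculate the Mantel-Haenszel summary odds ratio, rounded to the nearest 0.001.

OR_MH = Σ(aᵢdᵢ/nᵢ) / Σ(bᵢcᵢ/nᵢ), where nᵢ is the stratum total.
Stratum 1 (≤ High school): n = 421; a·d/n = 149·118/421 = 41.7625; b·c/n = 68·86/421 = 13.8907
Stratum 2 (Some college): n = 436; a·d/n = 61·223/436 = 31.1995; b·c/n = 124·28/436 = 7.9633
Stratum 3 (≥ Bachelor's): n = 603; a·d/n = 227·150/603 = 56.4677; b·c/n = 171·55/603 = 15.5970
OR_MH = (41.7625 + 31.1995 + 56.4677) / (13.8907 + 7.9633 + 15.5970) = 129.4297 / 37.4511 = 3.45597

3.456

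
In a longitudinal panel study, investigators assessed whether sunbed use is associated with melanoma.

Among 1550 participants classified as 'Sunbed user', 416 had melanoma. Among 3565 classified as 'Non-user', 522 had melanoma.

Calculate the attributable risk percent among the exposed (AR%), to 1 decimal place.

From the description: a = 416, b = 1134, c = 522, d = 3043.
Risk in exposed = 416/1550 = 0.26839; risk in unexposed = 522/3565 = 0.14642.
RR = 0.26839/0.14642 = 1.83295
AR% = (RR − 1)/RR × 100 = (1.83295 − 1)/1.83295 × 100 = 45.4431%

45.4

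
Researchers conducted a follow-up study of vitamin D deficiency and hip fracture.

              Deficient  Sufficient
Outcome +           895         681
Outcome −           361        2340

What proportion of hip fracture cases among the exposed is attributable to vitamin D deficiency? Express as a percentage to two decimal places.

68.37

Reading the table with exposure as columns: a = 895 (Deficient, case), b = 361 (Deficient, non-case), c = 681 (Sufficient, case), d = 2340.
Risk in exposed = 895/1256 = 0.71258; risk in unexposed = 681/3021 = 0.22542.
RR = 0.71258/0.22542 = 3.16109
AR% = (RR − 1)/RR × 100 = (3.16109 − 1)/3.16109 × 100 = 68.3654%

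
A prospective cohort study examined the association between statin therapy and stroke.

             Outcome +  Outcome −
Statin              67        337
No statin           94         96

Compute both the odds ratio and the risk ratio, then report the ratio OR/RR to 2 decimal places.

Cells: a = 67, b = 337, c = 94, d = 96.
OR = (67·96)/(337·94) = 6432/31678 = 0.20304
Risk in exposed = 67/404 = 0.16584; risk in unexposed = 94/190 = 0.49474; RR = 0.33521
OR/RR = 0.20304 / 0.33521 = 0.60572
The outcome is not rare, so the OR lies further from 1 than the RR.

0.61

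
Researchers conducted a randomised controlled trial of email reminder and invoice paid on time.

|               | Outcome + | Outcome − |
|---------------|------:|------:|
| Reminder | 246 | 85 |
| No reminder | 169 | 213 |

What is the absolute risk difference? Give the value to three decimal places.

Cells: a = 246, b = 85, c = 169, d = 213.
Risk in exposed = 246/331 = 0.743202; risk in unexposed = 169/382 = 0.442408.
Risk difference = 0.743202 − 0.442408 = 0.300794

0.301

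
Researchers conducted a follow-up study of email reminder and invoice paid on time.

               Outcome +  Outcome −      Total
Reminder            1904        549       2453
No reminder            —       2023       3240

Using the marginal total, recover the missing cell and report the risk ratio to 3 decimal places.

The missing cell is in the unexposed row: 3240 − 2023 = 1217.
So a = 1904, b = 549, c = 1217, d = 2023.
RR = [a/(a+b)] / [c/(c+d)] = (1904/2453) / (1217/3240) = 0.77619/0.37562 = 2.06644

2.066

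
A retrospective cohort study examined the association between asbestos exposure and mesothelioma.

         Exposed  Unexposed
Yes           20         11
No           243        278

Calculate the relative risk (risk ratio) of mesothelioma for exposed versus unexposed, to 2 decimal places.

Reading the table with exposure as columns: a = 20 (Exposed, case), b = 243 (Exposed, non-case), c = 11 (Unexposed, case), d = 278.
Risk in exposed = 20/263 = 0.07605; risk in unexposed = 11/289 = 0.03806.
RR = 0.07605 / 0.03806 = 1.99793
The risk among the exposed is 2.00 times that among the unexposed.

2.00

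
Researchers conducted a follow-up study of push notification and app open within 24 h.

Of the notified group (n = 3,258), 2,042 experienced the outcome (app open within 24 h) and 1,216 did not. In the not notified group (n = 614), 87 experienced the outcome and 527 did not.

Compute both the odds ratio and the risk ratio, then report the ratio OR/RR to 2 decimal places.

2.30

From the description: a = 2042, b = 1216, c = 87, d = 527.
OR = (2042·527)/(1216·87) = 1076134/105792 = 10.17217
Risk in exposed = 2042/3258 = 0.62676; risk in unexposed = 87/614 = 0.14169; RR = 4.42338
OR/RR = 10.17217 / 4.42338 = 2.29964
The outcome is not rare, so the OR lies further from 1 than the RR.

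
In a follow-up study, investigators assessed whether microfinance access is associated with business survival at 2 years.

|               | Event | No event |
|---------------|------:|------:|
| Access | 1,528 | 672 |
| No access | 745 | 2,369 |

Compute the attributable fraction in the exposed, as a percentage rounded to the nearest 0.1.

Cells: a = 1528, b = 672, c = 745, d = 2369.
Risk in exposed = 1528/2200 = 0.69455; risk in unexposed = 745/3114 = 0.23924.
RR = 0.69455/0.23924 = 2.90311
AR% = (RR − 1)/RR × 100 = (2.90311 − 1)/2.90311 × 100 = 65.5541%

65.6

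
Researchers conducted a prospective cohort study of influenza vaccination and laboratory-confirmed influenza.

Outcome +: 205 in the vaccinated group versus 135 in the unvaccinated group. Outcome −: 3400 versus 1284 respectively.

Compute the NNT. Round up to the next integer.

Risk in treated group = 205/3605 = 0.05687; risk in control = 135/1419 = 0.09514.
Absolute risk reduction = 0.09514 − 0.05687 = 0.03827
NNT = 1 / ARR = 1 / 0.03827 = 26.129 → round up → 27

27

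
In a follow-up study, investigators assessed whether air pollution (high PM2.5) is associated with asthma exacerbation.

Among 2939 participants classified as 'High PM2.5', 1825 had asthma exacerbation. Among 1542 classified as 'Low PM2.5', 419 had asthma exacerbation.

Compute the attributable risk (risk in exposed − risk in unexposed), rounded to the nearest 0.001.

From the description: a = 1825, b = 1114, c = 419, d = 1123.
Risk in exposed = 1825/2939 = 0.620960; risk in unexposed = 419/1542 = 0.271725.
Risk difference = 0.620960 − 0.271725 = 0.349234

0.349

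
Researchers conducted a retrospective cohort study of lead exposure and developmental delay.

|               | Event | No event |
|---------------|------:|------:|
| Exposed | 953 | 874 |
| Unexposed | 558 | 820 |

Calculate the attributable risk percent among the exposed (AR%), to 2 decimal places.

22.37

Cells: a = 953, b = 874, c = 558, d = 820.
Risk in exposed = 953/1827 = 0.52162; risk in unexposed = 558/1378 = 0.40493.
RR = 0.52162/0.40493 = 1.28816
AR% = (RR − 1)/RR × 100 = (1.28816 − 1)/1.28816 × 100 = 22.3698%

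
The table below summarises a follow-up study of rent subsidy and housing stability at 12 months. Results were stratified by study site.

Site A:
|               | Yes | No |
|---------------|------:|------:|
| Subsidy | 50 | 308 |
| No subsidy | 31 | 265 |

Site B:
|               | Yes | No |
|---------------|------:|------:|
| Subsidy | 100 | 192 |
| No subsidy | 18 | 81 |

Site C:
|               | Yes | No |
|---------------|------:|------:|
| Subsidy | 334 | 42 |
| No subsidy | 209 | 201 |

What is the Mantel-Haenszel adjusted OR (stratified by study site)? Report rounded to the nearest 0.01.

3.65

OR_MH = Σ(aᵢdᵢ/nᵢ) / Σ(bᵢcᵢ/nᵢ), where nᵢ is the stratum total.
Stratum 1 (Site A): n = 654; a·d/n = 50·265/654 = 20.2599; b·c/n = 308·31/654 = 14.5994
Stratum 2 (Site B): n = 391; a·d/n = 100·81/391 = 20.7161; b·c/n = 192·18/391 = 8.8389
Stratum 3 (Site C): n = 786; a·d/n = 334·201/786 = 85.4122; b·c/n = 42·209/786 = 11.1679
OR_MH = (20.2599 + 20.7161 + 85.4122) / (14.5994 + 8.8389 + 11.1679) = 126.3883 / 34.6062 = 3.65219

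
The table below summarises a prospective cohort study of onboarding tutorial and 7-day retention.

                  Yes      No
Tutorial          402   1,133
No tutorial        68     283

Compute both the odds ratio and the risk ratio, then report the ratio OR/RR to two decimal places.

1.09

Cells: a = 402, b = 1133, c = 68, d = 283.
OR = (402·283)/(1133·68) = 113766/77044 = 1.47664
Risk in exposed = 402/1535 = 0.26189; risk in unexposed = 68/351 = 0.19373; RR = 1.35181
OR/RR = 1.47664 / 1.35181 = 1.09234
The outcome is not rare, so the OR lies further from 1 than the RR.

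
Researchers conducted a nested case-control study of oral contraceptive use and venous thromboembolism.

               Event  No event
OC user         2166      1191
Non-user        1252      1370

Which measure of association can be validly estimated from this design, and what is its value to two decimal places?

1.99

Cells: a = 2166, b = 1191, c = 1252, d = 1370.
This is a nested case-control study: participants were sampled on outcome status, so risks in the source population cannot be estimated directly — relative risk is not valid here. The odds ratio is the appropriate measure.
OR = (a·d)/(b·c) = (2166 × 1370) / (1191 × 1252) = 2967420 / 1491132 = 1.99005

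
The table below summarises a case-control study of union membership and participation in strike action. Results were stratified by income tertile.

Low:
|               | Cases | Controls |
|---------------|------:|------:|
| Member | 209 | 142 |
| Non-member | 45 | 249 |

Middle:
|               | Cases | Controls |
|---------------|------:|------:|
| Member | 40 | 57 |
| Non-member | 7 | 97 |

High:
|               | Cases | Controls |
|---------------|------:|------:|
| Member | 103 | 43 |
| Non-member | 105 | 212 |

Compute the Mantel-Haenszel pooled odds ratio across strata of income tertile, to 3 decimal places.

6.799

OR_MH = Σ(aᵢdᵢ/nᵢ) / Σ(bᵢcᵢ/nᵢ), where nᵢ is the stratum total.
Stratum 1 (Low): n = 645; a·d/n = 209·249/645 = 80.6837; b·c/n = 142·45/645 = 9.9070
Stratum 2 (Middle): n = 201; a·d/n = 40·97/201 = 19.3035; b·c/n = 57·7/201 = 1.9851
Stratum 3 (High): n = 463; a·d/n = 103·212/463 = 47.1620; b·c/n = 43·105/463 = 9.7516
OR_MH = (80.6837 + 19.3035 + 47.1620) / (9.9070 + 1.9851 + 9.7516) = 147.1492 / 21.6437 = 6.79872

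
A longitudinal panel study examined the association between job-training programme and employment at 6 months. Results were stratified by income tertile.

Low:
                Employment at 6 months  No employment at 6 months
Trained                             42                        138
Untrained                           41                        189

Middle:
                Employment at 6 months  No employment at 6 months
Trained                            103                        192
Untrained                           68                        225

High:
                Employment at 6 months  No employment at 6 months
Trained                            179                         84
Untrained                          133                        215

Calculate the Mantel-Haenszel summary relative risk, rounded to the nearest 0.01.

RR_MH = Σ(aᵢ·n₀ᵢ/nᵢ) / Σ(cᵢ·n₁ᵢ/nᵢ), with n₁ᵢ = aᵢ+bᵢ (exposed), n₀ᵢ = cᵢ+dᵢ (unexposed), nᵢ = n₁ᵢ+n₀ᵢ.
Stratum 1 (Low): n₁ = 180, n₀ = 230, n = 410; a·n₀/n = 42·230/410 = 23.5610; c·n₁/n = 41·180/410 = 18.0000
Stratum 2 (Middle): n₁ = 295, n₀ = 293, n = 588; a·n₀/n = 103·293/588 = 51.3248; c·n₁/n = 68·295/588 = 34.1156
Stratum 3 (High): n₁ = 263, n₀ = 348, n = 611; a·n₀/n = 179·348/611 = 101.9509; c·n₁/n = 133·263/611 = 57.2488
RR_MH = (23.5610 + 51.3248 + 101.9509) / (18.0000 + 34.1156 + 57.2488) = 176.8367 / 109.3644 = 1.61695

1.62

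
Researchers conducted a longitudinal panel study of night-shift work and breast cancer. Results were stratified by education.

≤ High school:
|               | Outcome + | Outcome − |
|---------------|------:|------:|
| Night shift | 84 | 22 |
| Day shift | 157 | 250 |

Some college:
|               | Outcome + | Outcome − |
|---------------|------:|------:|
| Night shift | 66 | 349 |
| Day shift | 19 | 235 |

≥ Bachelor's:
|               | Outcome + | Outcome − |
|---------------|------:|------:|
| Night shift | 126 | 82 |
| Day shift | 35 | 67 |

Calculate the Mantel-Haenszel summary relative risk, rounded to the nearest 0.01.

1.97

RR_MH = Σ(aᵢ·n₀ᵢ/nᵢ) / Σ(cᵢ·n₁ᵢ/nᵢ), with n₁ᵢ = aᵢ+bᵢ (exposed), n₀ᵢ = cᵢ+dᵢ (unexposed), nᵢ = n₁ᵢ+n₀ᵢ.
Stratum 1 (≤ High school): n₁ = 106, n₀ = 407, n = 513; a·n₀/n = 84·407/513 = 66.6433; c·n₁/n = 157·106/513 = 32.4405
Stratum 2 (Some college): n₁ = 415, n₀ = 254, n = 669; a·n₀/n = 66·254/669 = 25.0583; c·n₁/n = 19·415/669 = 11.7862
Stratum 3 (≥ Bachelor's): n₁ = 208, n₀ = 102, n = 310; a·n₀/n = 126·102/310 = 41.4581; c·n₁/n = 35·208/310 = 23.4839
RR_MH = (66.6433 + 25.0583 + 41.4581) / (32.4405 + 11.7862 + 23.4839) = 133.1596 / 67.7107 = 1.96660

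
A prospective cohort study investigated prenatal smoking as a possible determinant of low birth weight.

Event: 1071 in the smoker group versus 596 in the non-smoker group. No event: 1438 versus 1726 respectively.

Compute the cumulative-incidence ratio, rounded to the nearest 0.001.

From the description: a = 1071, b = 1438, c = 596, d = 1726.
Risk in exposed = 1071/2509 = 0.42686; risk in unexposed = 596/2322 = 0.25668.
RR = 0.42686 / 0.25668 = 1.66305
The risk among the exposed is 1.66 times that among the unexposed.

1.663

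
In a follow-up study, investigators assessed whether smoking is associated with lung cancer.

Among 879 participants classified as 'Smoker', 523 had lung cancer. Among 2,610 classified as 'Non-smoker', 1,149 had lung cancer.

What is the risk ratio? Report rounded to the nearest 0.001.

1.352

From the description: a = 523, b = 356, c = 1149, d = 1461.
Risk in exposed = 523/879 = 0.59499; risk in unexposed = 1149/2610 = 0.44023.
RR = 0.59499 / 0.44023 = 1.35155
The risk among the exposed is 1.35 times that among the unexposed.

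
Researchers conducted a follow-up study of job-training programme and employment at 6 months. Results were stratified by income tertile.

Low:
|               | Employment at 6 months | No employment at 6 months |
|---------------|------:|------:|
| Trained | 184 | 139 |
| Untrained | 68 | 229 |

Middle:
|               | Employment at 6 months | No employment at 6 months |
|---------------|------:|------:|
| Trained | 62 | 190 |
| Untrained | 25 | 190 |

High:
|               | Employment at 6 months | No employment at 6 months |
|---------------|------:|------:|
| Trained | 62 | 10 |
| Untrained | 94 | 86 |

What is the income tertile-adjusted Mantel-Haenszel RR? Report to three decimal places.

2.124

RR_MH = Σ(aᵢ·n₀ᵢ/nᵢ) / Σ(cᵢ·n₁ᵢ/nᵢ), with n₁ᵢ = aᵢ+bᵢ (exposed), n₀ᵢ = cᵢ+dᵢ (unexposed), nᵢ = n₁ᵢ+n₀ᵢ.
Stratum 1 (Low): n₁ = 323, n₀ = 297, n = 620; a·n₀/n = 184·297/620 = 88.1419; c·n₁/n = 68·323/620 = 35.4258
Stratum 2 (Middle): n₁ = 252, n₀ = 215, n = 467; a·n₀/n = 62·215/467 = 28.5439; c·n₁/n = 25·252/467 = 13.4904
Stratum 3 (High): n₁ = 72, n₀ = 180, n = 252; a·n₀/n = 62·180/252 = 44.2857; c·n₁/n = 94·72/252 = 26.8571
RR_MH = (88.1419 + 28.5439 + 44.2857) / (35.4258 + 13.4904 + 26.8571) = 160.9715 / 75.7733 = 2.12438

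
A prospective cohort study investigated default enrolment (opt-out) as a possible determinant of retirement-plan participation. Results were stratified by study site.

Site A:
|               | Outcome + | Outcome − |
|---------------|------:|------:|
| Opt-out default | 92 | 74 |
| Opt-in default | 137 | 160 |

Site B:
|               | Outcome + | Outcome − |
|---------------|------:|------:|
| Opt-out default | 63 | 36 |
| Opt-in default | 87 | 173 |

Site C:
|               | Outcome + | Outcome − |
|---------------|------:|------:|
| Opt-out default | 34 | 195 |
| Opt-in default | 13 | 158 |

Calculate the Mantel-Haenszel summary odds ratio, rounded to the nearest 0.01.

OR_MH = Σ(aᵢdᵢ/nᵢ) / Σ(bᵢcᵢ/nᵢ), where nᵢ is the stratum total.
Stratum 1 (Site A): n = 463; a·d/n = 92·160/463 = 31.7927; b·c/n = 74·137/463 = 21.8963
Stratum 2 (Site B): n = 359; a·d/n = 63·173/359 = 30.3593; b·c/n = 36·87/359 = 8.7242
Stratum 3 (Site C): n = 400; a·d/n = 34·158/400 = 13.4300; b·c/n = 195·13/400 = 6.3375
OR_MH = (31.7927 + 30.3593 + 13.4300) / (21.8963 + 8.7242 + 6.3375) = 75.5820 / 36.9581 = 2.04507

2.05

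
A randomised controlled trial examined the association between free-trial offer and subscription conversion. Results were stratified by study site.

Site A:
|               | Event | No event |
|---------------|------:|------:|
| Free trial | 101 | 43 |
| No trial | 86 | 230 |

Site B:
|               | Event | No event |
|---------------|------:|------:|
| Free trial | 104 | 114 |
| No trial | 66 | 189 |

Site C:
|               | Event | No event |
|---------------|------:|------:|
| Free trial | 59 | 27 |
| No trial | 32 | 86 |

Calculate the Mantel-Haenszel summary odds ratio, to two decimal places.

OR_MH = Σ(aᵢdᵢ/nᵢ) / Σ(bᵢcᵢ/nᵢ), where nᵢ is the stratum total.
Stratum 1 (Site A): n = 460; a·d/n = 101·230/460 = 50.5000; b·c/n = 43·86/460 = 8.0391
Stratum 2 (Site B): n = 473; a·d/n = 104·189/473 = 41.5560; b·c/n = 114·66/473 = 15.9070
Stratum 3 (Site C): n = 204; a·d/n = 59·86/204 = 24.8725; b·c/n = 27·32/204 = 4.2353
OR_MH = (50.5000 + 41.5560 + 24.8725) / (8.0391 + 15.9070 + 4.2353) = 116.9286 / 28.1814 = 4.14914

4.15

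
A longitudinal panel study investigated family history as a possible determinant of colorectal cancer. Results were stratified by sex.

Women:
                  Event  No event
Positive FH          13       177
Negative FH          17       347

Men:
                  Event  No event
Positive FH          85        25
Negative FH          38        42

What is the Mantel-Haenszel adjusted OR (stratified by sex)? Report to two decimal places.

OR_MH = Σ(aᵢdᵢ/nᵢ) / Σ(bᵢcᵢ/nᵢ), where nᵢ is the stratum total.
Stratum 1 (Women): n = 554; a·d/n = 13·347/554 = 8.1426; b·c/n = 177·17/554 = 5.4314
Stratum 2 (Men): n = 190; a·d/n = 85·42/190 = 18.7895; b·c/n = 25·38/190 = 5.0000
OR_MH = (8.1426 + 18.7895) / (5.4314 + 5.0000) = 26.9321 / 10.4314 = 2.58183

2.58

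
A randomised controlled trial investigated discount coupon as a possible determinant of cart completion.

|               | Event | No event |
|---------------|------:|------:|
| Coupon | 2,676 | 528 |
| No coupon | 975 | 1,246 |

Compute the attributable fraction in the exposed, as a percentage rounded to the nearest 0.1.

47.4

Cells: a = 2676, b = 528, c = 975, d = 1246.
Risk in exposed = 2676/3204 = 0.83521; risk in unexposed = 975/2221 = 0.43899.
RR = 0.83521/0.43899 = 1.90256
AR% = (RR − 1)/RR × 100 = (1.90256 − 1)/1.90256 × 100 = 47.4391%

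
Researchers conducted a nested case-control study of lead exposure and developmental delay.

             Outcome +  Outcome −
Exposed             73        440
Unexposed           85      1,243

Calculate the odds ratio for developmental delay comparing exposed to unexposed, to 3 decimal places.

2.426

Cells: a = 73, b = 440, c = 85, d = 1243.
OR = (a·d)/(b·c) = (73 × 1243) / (440 × 85) = 90739 / 37400 = 2.42618
The odds of developmental delay are about 2.43 times as high in the exposed group.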